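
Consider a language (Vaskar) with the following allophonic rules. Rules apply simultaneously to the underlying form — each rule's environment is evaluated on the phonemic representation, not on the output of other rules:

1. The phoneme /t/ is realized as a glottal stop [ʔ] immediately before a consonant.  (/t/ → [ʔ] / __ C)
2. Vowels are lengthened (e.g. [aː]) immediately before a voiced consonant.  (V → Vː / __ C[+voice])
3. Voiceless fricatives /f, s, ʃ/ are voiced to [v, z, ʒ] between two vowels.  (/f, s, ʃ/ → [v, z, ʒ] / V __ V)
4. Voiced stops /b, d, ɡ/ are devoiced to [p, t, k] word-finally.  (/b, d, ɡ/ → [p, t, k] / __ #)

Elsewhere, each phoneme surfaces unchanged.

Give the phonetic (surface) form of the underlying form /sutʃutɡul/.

[suʔʃuʔɡuːl]

/s/ (word-initial): rule 3 targets it, but not between two vowels → unchanged [s].
/u/ (between /s/ and /t/) is in the target of rule 2 but the environment (before a voiced consonant) is not met → [u].
/t/ (between /u/ and /ʃ/) occurs immediately before a consonant → [ʔ] by rule 1.
/ʃ/ (between /t/ and /u/) fails the environment for rule 3, so it stays [ʃ].
/u/ (between /ʃ/ and /t/): rule 2 targets it, but not before a voiced consonant → unchanged [u].
/t/ — between /u/ and /ɡ/, immediately before a consonant — surfaces as [ʔ] (rule 1).
/ɡ/ — between /t/ and /u/; rule 4 does not apply here → [ɡ].
/u/ meets the environment for rule 2 (before a voiced consonant) → [uː].
/l/ — not in any rule's target class → [l].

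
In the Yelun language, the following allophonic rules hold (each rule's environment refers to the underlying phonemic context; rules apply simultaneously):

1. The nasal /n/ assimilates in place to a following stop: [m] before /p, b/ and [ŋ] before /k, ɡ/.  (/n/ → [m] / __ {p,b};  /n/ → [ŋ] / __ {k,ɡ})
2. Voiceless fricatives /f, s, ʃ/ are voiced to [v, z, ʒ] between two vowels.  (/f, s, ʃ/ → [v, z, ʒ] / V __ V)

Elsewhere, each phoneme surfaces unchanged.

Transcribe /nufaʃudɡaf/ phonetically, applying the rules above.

[nuvaʒudɡaf]

/n/ (word-initial): rule 1 targets it, but not before a labial or velar stop → unchanged [n].
/u/ (between /n/ and /f/): no rule targets it → [u].
Rule 2 applies to /f/ (between /u/ and /a/: between two vowels) → [v].
/a/ — not in any rule's target class → [a].
/ʃ/ (between /a/ and /u/) occurs between two vowels → [ʒ] by rule 2.
/u/ — not in any rule's target class → [u].
/d/ (between /u/ and /ɡ/): no rule targets it → [d].
/ɡ/ (between /d/ and /a/) is unaffected → [ɡ].
/a/ stays [a].
/f/ (word-final) is in the target of rule 2 but the environment (between two vowels) is not met → [f].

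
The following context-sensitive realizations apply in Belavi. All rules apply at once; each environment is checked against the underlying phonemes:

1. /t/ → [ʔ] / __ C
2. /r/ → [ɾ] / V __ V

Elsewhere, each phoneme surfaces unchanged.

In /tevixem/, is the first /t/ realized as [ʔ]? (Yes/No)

/t/ (word-initial) is in the target of rule 1 but the environment (immediately before a consonant) is not met → [t].
The actual realization is [t], not [ʔ].

No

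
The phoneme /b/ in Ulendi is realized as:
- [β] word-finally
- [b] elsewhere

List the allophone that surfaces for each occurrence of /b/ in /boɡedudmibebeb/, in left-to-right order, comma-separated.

[b], [b], [b], [β]

Occurrence 1 (position 1): no conditioning environment matches → elsewhere allophone [b].
Occurrence 2 (position 10): no conditioning environment matches → elsewhere allophone [b].
Occurrence 3 (position 12): no conditioning environment matches → elsewhere allophone [b].
Occurrence 4 (position 14): word-finally → [β].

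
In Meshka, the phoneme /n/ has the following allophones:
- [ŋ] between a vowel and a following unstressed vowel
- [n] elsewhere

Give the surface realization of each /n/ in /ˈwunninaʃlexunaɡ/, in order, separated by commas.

Occurrence 1 (position 3): no conditioning environment matches → elsewhere allophone [n].
Occurrence 2 (position 4): no conditioning environment matches → elsewhere allophone [n].
Occurrence 3 (position 6): between a vowel and a following unstressed vowel → [ŋ].
Occurrence 4 (position 13): between a vowel and a following unstressed vowel → [ŋ].

[n], [n], [ŋ], [ŋ]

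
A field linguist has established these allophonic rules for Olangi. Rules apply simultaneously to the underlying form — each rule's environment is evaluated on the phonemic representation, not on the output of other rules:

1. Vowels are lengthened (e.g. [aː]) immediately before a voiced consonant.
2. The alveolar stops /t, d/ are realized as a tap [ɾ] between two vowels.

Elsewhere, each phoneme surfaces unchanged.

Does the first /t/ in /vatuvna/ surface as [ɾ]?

Yes

/t/ (between /a/ and /u/) occurs between two vowels → [ɾ] by rule 2.
The actual realization is [ɾ], which matches [ɾ].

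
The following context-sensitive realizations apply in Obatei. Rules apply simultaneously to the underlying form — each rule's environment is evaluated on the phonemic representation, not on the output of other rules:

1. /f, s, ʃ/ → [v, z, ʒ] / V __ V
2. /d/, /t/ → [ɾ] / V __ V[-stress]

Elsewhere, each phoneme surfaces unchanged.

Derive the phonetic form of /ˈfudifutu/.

[ˈfuɾivuɾu]

/f/ (word-initial): rule 1 targets it, but not between two vowels → unchanged [f].
/u/ (between /f/ and /d/) is unaffected → [u].
Rule 2 applies to /d/ (between /u/ and /i/: between a vowel and a following unstressed vowel) → [ɾ].
/i/ (between /d/ and /f/) is unaffected → [i].
/f/ (between /i/ and /u/): between two vowels, so rule 1 applies → [v].
/u/ (between /f/ and /t/): no rule targets it → [u].
/t/ (between /u/ and /u/) occurs between a vowel and a following unstressed vowel → [ɾ] by rule 2.
/u/ — not in any rule's target class → [u].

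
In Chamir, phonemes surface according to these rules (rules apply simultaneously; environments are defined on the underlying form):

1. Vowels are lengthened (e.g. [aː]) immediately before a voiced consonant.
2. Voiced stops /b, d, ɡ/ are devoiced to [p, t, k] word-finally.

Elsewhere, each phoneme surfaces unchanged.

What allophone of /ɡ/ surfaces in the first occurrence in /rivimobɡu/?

[ɡ]

/ɡ/ (between /b/ and /u/) is in the target of rule 2 but the environment (word-finally) is not met → [ɡ].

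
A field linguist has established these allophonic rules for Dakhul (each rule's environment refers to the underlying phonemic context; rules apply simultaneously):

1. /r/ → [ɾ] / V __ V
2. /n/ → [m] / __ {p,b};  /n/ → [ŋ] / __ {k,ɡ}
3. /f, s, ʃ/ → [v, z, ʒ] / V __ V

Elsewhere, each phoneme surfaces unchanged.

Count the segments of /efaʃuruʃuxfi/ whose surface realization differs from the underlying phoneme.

4

Segments that undergo a rule: /f/ → [v] (rule 3); /ʃ/ → [ʒ] (rule 3); /r/ → [ɾ] (rule 1); /ʃ/ → [ʒ] (rule 3).
All other segments surface unchanged.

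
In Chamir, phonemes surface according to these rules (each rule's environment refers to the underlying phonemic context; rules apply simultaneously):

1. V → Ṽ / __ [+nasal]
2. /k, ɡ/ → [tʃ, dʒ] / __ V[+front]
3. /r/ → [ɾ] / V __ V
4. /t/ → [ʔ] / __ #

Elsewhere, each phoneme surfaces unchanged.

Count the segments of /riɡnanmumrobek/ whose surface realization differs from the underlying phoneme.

2

Segments that undergo a rule: /a/ → [ã] (rule 1); /u/ → [ũ] (rule 1).
All other segments surface unchanged.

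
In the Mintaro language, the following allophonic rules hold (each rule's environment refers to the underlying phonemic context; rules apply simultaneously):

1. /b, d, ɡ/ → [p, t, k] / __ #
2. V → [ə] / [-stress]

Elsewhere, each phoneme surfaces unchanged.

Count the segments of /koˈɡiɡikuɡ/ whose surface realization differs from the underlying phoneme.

Segments that undergo a rule: /o/ → [ə] (rule 2); /i/ → [ə] (rule 2); /u/ → [ə] (rule 2); /ɡ/ → [k] (rule 1).
All other segments surface unchanged.

4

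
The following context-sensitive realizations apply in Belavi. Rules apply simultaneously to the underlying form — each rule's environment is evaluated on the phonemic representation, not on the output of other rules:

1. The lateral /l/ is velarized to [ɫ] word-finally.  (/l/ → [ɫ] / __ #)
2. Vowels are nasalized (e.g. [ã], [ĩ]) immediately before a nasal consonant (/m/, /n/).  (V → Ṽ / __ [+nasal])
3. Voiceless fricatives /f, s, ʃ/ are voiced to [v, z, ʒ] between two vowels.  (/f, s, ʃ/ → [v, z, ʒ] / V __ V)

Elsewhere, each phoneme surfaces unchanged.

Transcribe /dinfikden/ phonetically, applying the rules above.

/d/ — not in any rule's target class → [d].
Rule 2 applies to /i/ (between /d/ and /n/: before a nasal consonant) → [ĩ].
/n/ — not in any rule's target class → [n].
/f/ (between /n/ and /i/) is in the target of rule 3 but the environment (between two vowels) is not met → [f].
/i/ (between /f/ and /k/) fails the environment for rule 2, so it stays [i].
/k/ — not in any rule's target class → [k].
/d/ (between /k/ and /e/): no rule targets it → [d].
/e/ (between /d/ and /n/): before a nasal consonant, so rule 2 applies → [ẽ].
/n/ (word-final): no rule targets it → [n].

[dĩnfikdẽn]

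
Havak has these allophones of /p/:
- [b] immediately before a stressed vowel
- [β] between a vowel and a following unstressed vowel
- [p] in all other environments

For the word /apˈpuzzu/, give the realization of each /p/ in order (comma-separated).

[p], [b]

Occurrence 1 (position 2): no conditioning environment matches → elsewhere allophone [p].
Occurrence 2 (position 3): immediately before a stressed vowel → [b].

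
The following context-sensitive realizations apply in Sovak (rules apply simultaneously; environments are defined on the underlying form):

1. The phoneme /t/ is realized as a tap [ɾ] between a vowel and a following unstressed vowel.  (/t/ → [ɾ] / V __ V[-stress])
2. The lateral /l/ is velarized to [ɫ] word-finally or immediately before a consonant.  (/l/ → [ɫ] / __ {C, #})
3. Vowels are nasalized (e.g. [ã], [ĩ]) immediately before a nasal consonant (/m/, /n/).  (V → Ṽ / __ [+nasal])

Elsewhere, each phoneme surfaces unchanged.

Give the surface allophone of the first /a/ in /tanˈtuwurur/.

/a/ — between /t/ and /n/, before a nasal consonant — surfaces as [ã] (rule 3).

[ã]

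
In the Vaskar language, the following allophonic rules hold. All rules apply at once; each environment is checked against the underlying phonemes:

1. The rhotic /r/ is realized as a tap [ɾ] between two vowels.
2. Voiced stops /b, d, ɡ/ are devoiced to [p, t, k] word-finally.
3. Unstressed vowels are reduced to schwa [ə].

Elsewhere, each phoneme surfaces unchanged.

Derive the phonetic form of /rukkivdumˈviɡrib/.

[rəkkəvdəmˈviɡrəp]

/r/ (word-initial) fails the environment for rule 1, so it stays [r].
/u/ meets the environment for rule 3 (in an unstressed syllable) → [ə].
/k/ (between /u/ and /k/): no rule targets it → [k].
/k/ (between /k/ and /i/): no rule targets it → [k].
/i/ — between /k/ and /v/, in an unstressed syllable — surfaces as [ə] (rule 3).
/v/ stays [v].
/d/ — between /v/ and /u/; rule 2 does not apply here → [d].
/u/ meets the environment for rule 3 (in an unstressed syllable) → [ə].
/m/ (between /u/ and /v/): no rule targets it → [m].
/v/ (between /m/ and /i/): no rule targets it → [v].
/i/ (between /v/ and /ɡ/) fails the environment for rule 3, so it stays [i].
/ɡ/ — between /i/ and /r/; rule 2 does not apply here → [ɡ].
/r/ (between /ɡ/ and /i/) fails the environment for rule 1, so it stays [r].
/i/ (between /r/ and /b/): in an unstressed syllable, so rule 3 applies → [ə].
/b/ (word-final): word-finally, so rule 2 applies → [p].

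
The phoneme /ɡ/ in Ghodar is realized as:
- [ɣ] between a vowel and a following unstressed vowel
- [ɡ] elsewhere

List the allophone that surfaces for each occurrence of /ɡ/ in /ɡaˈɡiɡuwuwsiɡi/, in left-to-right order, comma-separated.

[ɡ], [ɡ], [ɣ], [ɣ]

Occurrence 1 (position 1): no conditioning environment matches → elsewhere allophone [ɡ].
Occurrence 2 (position 3): no conditioning environment matches → elsewhere allophone [ɡ].
Occurrence 3 (position 5): between a vowel and a following unstressed vowel → [ɣ].
Occurrence 4 (position 12): between a vowel and a following unstressed vowel → [ɣ].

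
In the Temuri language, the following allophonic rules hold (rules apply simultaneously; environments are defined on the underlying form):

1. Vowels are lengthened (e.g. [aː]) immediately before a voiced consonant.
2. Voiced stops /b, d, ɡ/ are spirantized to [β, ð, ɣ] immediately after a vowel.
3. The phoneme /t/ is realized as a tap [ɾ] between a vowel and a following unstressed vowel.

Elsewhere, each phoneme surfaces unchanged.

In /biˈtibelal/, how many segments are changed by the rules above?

Segments that undergo a rule: /i/ → [iː] (rule 1); /b/ → [β] (rule 2); /e/ → [eː] (rule 1); /a/ → [aː] (rule 1).
All other segments surface unchanged.

4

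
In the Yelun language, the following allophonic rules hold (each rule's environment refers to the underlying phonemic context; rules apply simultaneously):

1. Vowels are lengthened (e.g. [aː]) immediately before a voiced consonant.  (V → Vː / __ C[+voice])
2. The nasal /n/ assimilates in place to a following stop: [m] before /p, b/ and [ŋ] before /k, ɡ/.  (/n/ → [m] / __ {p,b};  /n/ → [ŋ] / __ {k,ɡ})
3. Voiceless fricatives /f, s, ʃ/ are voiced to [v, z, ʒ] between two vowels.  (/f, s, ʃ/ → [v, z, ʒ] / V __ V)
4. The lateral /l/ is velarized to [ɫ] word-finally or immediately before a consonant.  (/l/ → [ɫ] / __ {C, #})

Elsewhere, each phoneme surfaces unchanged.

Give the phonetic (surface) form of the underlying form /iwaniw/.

[iːwaːniːw]

Rule 1 applies to /i/ (word-initial: before a voiced consonant) → [iː].
/a/ meets the environment for rule 1 (before a voiced consonant) → [aː].
/n/ (between /a/ and /i/): rule 2 targets it, but not before a labial or velar stop → unchanged [n].
/i/ — between /n/ and /w/, before a voiced consonant — surfaces as [iː] (rule 1).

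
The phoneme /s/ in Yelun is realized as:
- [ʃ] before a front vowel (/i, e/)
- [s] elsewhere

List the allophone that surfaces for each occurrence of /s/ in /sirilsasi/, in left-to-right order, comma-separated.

Occurrence 1 (position 1): before a front vowel (/i, e/) → [ʃ].
Occurrence 2 (position 6): no conditioning environment matches → elsewhere allophone [s].
Occurrence 3 (position 8): before a front vowel (/i, e/) → [ʃ].

[ʃ], [s], [ʃ]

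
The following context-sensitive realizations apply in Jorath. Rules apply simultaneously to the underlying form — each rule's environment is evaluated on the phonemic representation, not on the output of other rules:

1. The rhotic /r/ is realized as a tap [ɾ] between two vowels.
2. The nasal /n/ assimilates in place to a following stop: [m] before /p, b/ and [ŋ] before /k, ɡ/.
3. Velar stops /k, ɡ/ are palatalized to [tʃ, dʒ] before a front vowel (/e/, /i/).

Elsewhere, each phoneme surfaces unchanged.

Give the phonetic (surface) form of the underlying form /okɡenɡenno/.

[okdʒeŋdʒenno]

/k/ (between /o/ and /ɡ/) fails the environment for rule 3, so it stays [k].
/ɡ/ (between /k/ and /e/) occurs before a front vowel → [dʒ] by rule 3.
/n/ — between /e/ and /ɡ/, before a labial or velar stop — surfaces as [ŋ] (rule 2).
/ɡ/ (between /n/ and /e/) occurs before a front vowel → [dʒ] by rule 3.
/n/ (between /e/ and /n/): rule 2 targets it, but not before a labial or velar stop → unchanged [n].
/n/ (between /n/ and /o/) fails the environment for rule 2, so it stays [n].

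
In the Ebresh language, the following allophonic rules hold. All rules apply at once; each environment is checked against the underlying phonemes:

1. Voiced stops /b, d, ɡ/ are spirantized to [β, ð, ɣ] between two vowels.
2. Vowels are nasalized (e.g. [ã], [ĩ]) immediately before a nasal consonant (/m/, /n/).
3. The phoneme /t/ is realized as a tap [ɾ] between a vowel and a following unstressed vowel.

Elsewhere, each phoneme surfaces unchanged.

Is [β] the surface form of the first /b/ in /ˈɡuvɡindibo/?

Yes

Rule 1 applies to /b/ (between /i/ and /o/: between two vowels) → [β].
The actual realization is [β], which matches [β].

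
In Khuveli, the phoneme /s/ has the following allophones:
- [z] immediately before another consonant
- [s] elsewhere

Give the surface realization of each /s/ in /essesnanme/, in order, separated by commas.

Occurrence 1 (position 2): immediately before another consonant → [z].
Occurrence 2 (position 3): no conditioning environment matches → elsewhere allophone [s].
Occurrence 3 (position 5): immediately before another consonant → [z].

[z], [s], [z]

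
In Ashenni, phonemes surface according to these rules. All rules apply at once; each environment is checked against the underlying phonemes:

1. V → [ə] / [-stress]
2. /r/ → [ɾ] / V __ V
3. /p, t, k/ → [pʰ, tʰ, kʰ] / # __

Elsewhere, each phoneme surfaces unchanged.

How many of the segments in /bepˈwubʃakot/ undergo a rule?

Segments that undergo a rule: /e/ → [ə] (rule 1); /a/ → [ə] (rule 1); /o/ → [ə] (rule 1).
All other segments surface unchanged.

3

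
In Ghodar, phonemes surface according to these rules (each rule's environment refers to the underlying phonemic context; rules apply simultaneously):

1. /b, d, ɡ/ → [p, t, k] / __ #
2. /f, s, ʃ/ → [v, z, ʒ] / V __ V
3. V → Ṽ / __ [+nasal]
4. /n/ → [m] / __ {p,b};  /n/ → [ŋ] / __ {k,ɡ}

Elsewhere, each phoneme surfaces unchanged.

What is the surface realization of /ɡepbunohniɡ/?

[ɡepbũnohnik]

/ɡ/ (word-initial) is in the target of rule 1 but the environment (word-finally) is not met → [ɡ].
/e/ — between /ɡ/ and /p/; rule 3 does not apply here → [e].
/p/ (between /e/ and /b/) is unaffected → [p].
/b/ (between /p/ and /u/): rule 1 targets it, but not word-finally → unchanged [b].
/u/ (between /b/ and /n/) occurs before a nasal consonant → [ũ] by rule 3.
/n/ — between /u/ and /o/; rule 4 does not apply here → [n].
/o/ (between /n/ and /h/) is in the target of rule 3 but the environment (before a nasal consonant) is not met → [o].
/h/ — not in any rule's target class → [h].
/n/ (between /h/ and /i/) fails the environment for rule 4, so it stays [n].
/i/ (between /n/ and /ɡ/) is in the target of rule 3 but the environment (before a nasal consonant) is not met → [i].
/ɡ/ meets the environment for rule 1 (word-finally) → [k].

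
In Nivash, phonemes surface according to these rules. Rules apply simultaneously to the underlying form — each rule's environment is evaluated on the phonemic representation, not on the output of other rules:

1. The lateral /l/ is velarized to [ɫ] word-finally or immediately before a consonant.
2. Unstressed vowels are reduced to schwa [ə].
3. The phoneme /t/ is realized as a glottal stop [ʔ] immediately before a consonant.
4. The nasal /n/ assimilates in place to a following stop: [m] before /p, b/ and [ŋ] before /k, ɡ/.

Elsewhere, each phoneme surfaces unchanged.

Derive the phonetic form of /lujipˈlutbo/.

/l/ (word-initial) fails the environment for rule 1, so it stays [l].
/u/ meets the environment for rule 2 (in an unstressed syllable) → [ə].
/i/ meets the environment for rule 2 (in an unstressed syllable) → [ə].
/l/ (between /p/ and /u/) is in the target of rule 1 but the environment (word-finally or immediately before a consonant) is not met → [l].
/u/ (between /l/ and /t/) fails the environment for rule 2, so it stays [u].
Rule 3 applies to /t/ (between /u/ and /b/: immediately before a consonant) → [ʔ].
/o/ (word-final) occurs in an unstressed syllable → [ə] by rule 2.

[ləjəpˈluʔbə]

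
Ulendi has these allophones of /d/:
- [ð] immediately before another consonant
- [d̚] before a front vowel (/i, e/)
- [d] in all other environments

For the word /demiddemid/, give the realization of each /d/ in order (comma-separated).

[d̚], [ð], [d̚], [d]

Occurrence 1 (position 1): before a front vowel (/i, e/) → [d̚].
Occurrence 2 (position 5): immediately before another consonant → [ð].
Occurrence 3 (position 6): before a front vowel (/i, e/) → [d̚].
Occurrence 4 (position 10): no conditioning environment matches → elsewhere allophone [d].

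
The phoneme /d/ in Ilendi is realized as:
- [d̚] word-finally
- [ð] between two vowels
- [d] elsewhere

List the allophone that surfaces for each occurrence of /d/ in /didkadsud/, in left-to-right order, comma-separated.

[d], [d], [d], [d̚]

Occurrence 1 (position 1): no conditioning environment matches → elsewhere allophone [d].
Occurrence 2 (position 3): no conditioning environment matches → elsewhere allophone [d].
Occurrence 3 (position 6): no conditioning environment matches → elsewhere allophone [d].
Occurrence 4 (position 9): word-finally → [d̚].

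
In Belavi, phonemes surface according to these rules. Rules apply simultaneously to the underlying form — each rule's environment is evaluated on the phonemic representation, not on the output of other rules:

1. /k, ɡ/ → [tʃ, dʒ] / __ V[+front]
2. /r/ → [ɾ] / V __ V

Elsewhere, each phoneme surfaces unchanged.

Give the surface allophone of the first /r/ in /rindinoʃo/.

/r/ — word-initial; rule 2 does not apply here → [r].

[r]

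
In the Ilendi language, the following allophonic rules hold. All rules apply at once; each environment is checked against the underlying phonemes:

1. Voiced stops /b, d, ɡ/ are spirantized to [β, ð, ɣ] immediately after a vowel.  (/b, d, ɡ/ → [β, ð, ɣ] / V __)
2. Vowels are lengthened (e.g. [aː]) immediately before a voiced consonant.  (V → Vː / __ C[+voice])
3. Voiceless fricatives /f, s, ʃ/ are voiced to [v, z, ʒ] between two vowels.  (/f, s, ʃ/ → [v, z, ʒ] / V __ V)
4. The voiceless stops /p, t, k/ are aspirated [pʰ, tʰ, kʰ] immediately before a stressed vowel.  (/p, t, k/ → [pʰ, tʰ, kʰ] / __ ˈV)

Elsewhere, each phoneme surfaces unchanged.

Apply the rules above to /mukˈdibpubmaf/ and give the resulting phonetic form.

/u/ (between /m/ and /k/) is in the target of rule 2 but the environment (before a voiced consonant) is not met → [u].
/k/ (between /u/ and /d/): rule 4 targets it, but not immediately before a stressed vowel → unchanged [k].
/d/ (between /k/ and /i/) fails the environment for rule 1, so it stays [d].
/i/ — between /d/ and /b/, before a voiced consonant — surfaces as [iː] (rule 2).
/b/ — between /i/ and /p/, immediately after a vowel — surfaces as [β] (rule 1).
/p/ (between /b/ and /u/) fails the environment for rule 4, so it stays [p].
/u/ meets the environment for rule 2 (before a voiced consonant) → [uː].
/b/ (between /u/ and /m/) occurs immediately after a vowel → [β] by rule 1.
/a/ (between /m/ and /f/) fails the environment for rule 2, so it stays [a].
/f/ (word-final): rule 3 targets it, but not between two vowels → unchanged [f].

[mukˈdiːβpuːβmaf]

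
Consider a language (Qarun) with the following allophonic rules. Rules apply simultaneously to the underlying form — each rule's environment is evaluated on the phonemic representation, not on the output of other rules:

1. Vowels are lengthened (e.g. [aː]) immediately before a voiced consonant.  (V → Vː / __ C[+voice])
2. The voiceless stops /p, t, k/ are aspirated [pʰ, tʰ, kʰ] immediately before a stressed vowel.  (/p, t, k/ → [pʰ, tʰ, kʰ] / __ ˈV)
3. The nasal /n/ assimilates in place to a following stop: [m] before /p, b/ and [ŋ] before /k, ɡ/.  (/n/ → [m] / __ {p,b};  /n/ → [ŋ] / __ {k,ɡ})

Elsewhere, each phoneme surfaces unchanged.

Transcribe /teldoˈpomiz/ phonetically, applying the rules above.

[teːldoˈpʰoːmiːz]

/t/ (word-initial): rule 2 targets it, but not immediately before a stressed vowel → unchanged [t].
/e/ (between /t/ and /l/) occurs before a voiced consonant → [eː] by rule 1.
/l/ (between /e/ and /d/) is unaffected → [l].
/d/ (between /l/ and /o/) is unaffected → [d].
/o/ — between /d/ and /p/; rule 1 does not apply here → [o].
/p/ meets the environment for rule 2 (immediately before a stressed vowel) → [pʰ].
/o/ meets the environment for rule 1 (before a voiced consonant) → [oː].
/m/ (between /o/ and /i/): no rule targets it → [m].
/i/ meets the environment for rule 1 (before a voiced consonant) → [iː].
/z/ — not in any rule's target class → [z].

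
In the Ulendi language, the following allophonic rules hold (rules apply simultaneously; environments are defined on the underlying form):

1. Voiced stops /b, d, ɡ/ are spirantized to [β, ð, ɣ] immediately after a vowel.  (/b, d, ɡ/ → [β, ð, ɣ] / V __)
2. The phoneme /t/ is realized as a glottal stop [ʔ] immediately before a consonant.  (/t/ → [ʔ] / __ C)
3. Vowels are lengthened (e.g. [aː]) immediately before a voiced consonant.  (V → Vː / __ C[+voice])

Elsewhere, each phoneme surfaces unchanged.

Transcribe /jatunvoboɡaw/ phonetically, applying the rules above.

/j/ (word-initial): no rule targets it → [j].
/a/ (between /j/ and /t/): rule 3 targets it, but not before a voiced consonant → unchanged [a].
/t/ (between /a/ and /u/) is in the target of rule 2 but the environment (immediately before a consonant) is not met → [t].
/u/ meets the environment for rule 3 (before a voiced consonant) → [uː].
/n/ (between /u/ and /v/) is unaffected → [n].
/v/ (between /n/ and /o/): no rule targets it → [v].
Rule 3 applies to /o/ (between /v/ and /b/: before a voiced consonant) → [oː].
/b/ (between /o/ and /o/) occurs immediately after a vowel → [β] by rule 1.
/o/ (between /b/ and /ɡ/): before a voiced consonant, so rule 3 applies → [oː].
/ɡ/ (between /o/ and /a/) occurs immediately after a vowel → [ɣ] by rule 1.
/a/ (between /ɡ/ and /w/) occurs before a voiced consonant → [aː] by rule 3.
/w/ (word-final) is unaffected → [w].

[jatuːnvoːβoːɣaːw]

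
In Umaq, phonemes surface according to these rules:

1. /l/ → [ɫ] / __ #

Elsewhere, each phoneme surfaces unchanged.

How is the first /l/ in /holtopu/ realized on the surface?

[l]

/l/ (between /o/ and /t/) fails the environment for rule 1, so it stays [l].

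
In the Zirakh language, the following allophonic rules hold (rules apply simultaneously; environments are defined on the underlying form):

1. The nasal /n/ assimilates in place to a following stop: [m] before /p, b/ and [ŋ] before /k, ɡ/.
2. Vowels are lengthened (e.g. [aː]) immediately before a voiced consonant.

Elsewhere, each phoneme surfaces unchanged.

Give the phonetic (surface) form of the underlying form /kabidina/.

/k/ — not in any rule's target class → [k].
/a/ (between /k/ and /b/): before a voiced consonant, so rule 2 applies → [aː].
/b/ — not in any rule's target class → [b].
Rule 2 applies to /i/ (between /b/ and /d/: before a voiced consonant) → [iː].
/d/ (between /i/ and /i/): no rule targets it → [d].
/i/ meets the environment for rule 2 (before a voiced consonant) → [iː].
/n/ (between /i/ and /a/) is in the target of rule 1 but the environment (before a labial or velar stop) is not met → [n].
/a/ (word-final) is in the target of rule 2 but the environment (before a voiced consonant) is not met → [a].

[kaːbiːdiːna]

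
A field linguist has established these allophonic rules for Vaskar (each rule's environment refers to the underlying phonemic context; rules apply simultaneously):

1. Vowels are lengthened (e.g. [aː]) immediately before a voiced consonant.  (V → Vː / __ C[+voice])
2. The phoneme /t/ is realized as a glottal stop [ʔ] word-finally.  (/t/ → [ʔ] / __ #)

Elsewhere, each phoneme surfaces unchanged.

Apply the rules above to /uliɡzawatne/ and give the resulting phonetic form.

/u/ meets the environment for rule 1 (before a voiced consonant) → [uː].
/l/ — not in any rule's target class → [l].
/i/ (between /l/ and /ɡ/) occurs before a voiced consonant → [iː] by rule 1.
/ɡ/ (between /i/ and /z/) is unaffected → [ɡ].
/z/ stays [z].
/a/ — between /z/ and /w/, before a voiced consonant — surfaces as [aː] (rule 1).
/w/ (between /a/ and /a/) is unaffected → [w].
/a/ (between /w/ and /t/): rule 1 targets it, but not before a voiced consonant → unchanged [a].
/t/ (between /a/ and /n/): rule 2 targets it, but not word-finally → unchanged [t].
/n/ (between /t/ and /e/) is unaffected → [n].
/e/ (word-final) is in the target of rule 1 but the environment (before a voiced consonant) is not met → [e].

[uːliːɡzaːwatne]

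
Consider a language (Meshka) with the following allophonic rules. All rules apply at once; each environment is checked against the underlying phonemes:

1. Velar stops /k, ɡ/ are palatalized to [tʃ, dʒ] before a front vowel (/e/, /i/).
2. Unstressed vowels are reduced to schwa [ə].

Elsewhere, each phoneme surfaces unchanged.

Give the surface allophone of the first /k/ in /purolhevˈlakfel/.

[k]

/k/ — between /a/ and /f/; rule 1 does not apply here → [k].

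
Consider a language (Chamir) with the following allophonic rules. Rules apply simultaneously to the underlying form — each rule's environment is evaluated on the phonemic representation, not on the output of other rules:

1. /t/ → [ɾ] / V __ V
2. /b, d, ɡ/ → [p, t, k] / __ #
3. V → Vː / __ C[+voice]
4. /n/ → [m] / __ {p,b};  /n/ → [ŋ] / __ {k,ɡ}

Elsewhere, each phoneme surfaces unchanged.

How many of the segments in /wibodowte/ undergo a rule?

3

Segments that undergo a rule: /i/ → [iː] (rule 3); /o/ → [oː] (rule 3); /o/ → [oː] (rule 3).
All other segments surface unchanged.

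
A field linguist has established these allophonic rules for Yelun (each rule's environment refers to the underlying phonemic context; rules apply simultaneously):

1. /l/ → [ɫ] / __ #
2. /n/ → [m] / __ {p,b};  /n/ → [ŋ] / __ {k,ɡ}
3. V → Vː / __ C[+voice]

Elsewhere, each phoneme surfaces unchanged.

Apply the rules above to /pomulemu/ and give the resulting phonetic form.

[poːmuːleːmu]

/p/ (word-initial): no rule targets it → [p].
/o/ (between /p/ and /m/) occurs before a voiced consonant → [oː] by rule 3.
/m/ (between /o/ and /u/): no rule targets it → [m].
/u/ meets the environment for rule 3 (before a voiced consonant) → [uː].
/l/ (between /u/ and /e/) is in the target of rule 1 but the environment (word-finally) is not met → [l].
/e/ (between /l/ and /m/) occurs before a voiced consonant → [eː] by rule 3.
/m/ (between /e/ and /u/) is unaffected → [m].
/u/ (word-final): rule 3 targets it, but not before a voiced consonant → unchanged [u].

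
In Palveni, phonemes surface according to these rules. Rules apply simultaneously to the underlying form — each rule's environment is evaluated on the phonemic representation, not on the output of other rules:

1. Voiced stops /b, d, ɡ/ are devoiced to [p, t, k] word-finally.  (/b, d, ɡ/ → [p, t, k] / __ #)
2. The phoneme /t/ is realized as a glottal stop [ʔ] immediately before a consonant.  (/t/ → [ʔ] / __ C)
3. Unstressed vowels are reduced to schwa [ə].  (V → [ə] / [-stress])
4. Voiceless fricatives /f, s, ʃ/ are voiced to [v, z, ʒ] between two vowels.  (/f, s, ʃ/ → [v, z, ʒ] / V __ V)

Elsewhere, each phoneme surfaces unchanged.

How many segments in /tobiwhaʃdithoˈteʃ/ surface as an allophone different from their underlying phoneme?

Segments that undergo a rule: /o/ → [ə] (rule 3); /i/ → [ə] (rule 3); /a/ → [ə] (rule 3); /i/ → [ə] (rule 3); /t/ → [ʔ] (rule 2); /o/ → [ə] (rule 3).
All other segments surface unchanged.

6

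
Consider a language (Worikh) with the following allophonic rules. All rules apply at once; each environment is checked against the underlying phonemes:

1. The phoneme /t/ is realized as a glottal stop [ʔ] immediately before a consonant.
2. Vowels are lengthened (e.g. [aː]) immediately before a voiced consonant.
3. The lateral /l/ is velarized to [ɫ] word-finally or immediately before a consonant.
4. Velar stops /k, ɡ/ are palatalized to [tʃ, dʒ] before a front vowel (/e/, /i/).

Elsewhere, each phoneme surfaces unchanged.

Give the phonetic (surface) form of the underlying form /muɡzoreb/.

/m/ — not in any rule's target class → [m].
/u/ meets the environment for rule 2 (before a voiced consonant) → [uː].
/ɡ/ (between /u/ and /z/) is in the target of rule 4 but the environment (before a front vowel) is not met → [ɡ].
/z/ (between /ɡ/ and /o/): no rule targets it → [z].
/o/ (between /z/ and /r/) occurs before a voiced consonant → [oː] by rule 2.
/r/ (between /o/ and /e/): no rule targets it → [r].
/e/ — between /r/ and /b/, before a voiced consonant — surfaces as [eː] (rule 2).
/b/ (word-final) is unaffected → [b].

[muːɡzoːreːb]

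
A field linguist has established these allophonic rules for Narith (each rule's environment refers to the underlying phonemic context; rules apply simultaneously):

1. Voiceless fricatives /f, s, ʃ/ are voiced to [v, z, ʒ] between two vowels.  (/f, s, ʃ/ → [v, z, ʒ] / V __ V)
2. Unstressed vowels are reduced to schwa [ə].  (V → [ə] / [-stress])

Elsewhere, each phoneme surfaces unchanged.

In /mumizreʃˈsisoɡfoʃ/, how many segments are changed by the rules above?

6

Segments that undergo a rule: /u/ → [ə] (rule 2); /i/ → [ə] (rule 2); /e/ → [ə] (rule 2); /s/ → [z] (rule 1); /o/ → [ə] (rule 2); /o/ → [ə] (rule 2).
All other segments surface unchanged.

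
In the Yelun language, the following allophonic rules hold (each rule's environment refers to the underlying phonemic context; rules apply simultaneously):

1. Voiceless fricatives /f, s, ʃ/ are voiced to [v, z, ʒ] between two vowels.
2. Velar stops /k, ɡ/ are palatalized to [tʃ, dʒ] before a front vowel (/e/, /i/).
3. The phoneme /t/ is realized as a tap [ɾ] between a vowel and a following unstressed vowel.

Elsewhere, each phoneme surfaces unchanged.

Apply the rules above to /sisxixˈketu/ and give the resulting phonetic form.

[sisxixˈtʃeɾu]

/s/ (word-initial) is in the target of rule 1 but the environment (between two vowels) is not met → [s].
/i/ (between /s/ and /s/): no rule targets it → [i].
/s/ (between /i/ and /x/) is in the target of rule 1 but the environment (between two vowels) is not met → [s].
/x/ — not in any rule's target class → [x].
/i/ — not in any rule's target class → [i].
/x/ (between /i/ and /k/) is unaffected → [x].
/k/ meets the environment for rule 2 (before a front vowel) → [tʃ].
/e/ (between /k/ and /t/) is unaffected → [e].
/t/ — between /e/ and /u/, between a vowel and a following unstressed vowel — surfaces as [ɾ] (rule 3).
/u/ stays [u].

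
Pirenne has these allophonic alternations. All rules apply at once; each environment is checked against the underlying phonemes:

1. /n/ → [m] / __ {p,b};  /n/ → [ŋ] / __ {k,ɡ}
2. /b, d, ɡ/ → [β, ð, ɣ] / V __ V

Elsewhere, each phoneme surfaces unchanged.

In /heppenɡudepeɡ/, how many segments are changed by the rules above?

2

Segments that undergo a rule: /n/ → [ŋ] (rule 1); /d/ → [ð] (rule 2).
All other segments surface unchanged.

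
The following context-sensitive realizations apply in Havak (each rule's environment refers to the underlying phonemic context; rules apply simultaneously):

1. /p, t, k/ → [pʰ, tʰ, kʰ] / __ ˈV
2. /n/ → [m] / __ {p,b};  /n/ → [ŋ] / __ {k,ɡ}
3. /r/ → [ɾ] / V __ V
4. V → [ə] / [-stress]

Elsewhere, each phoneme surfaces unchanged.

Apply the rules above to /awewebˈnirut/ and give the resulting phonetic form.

[əwəwəbˈniɾət]

/a/ meets the environment for rule 4 (in an unstressed syllable) → [ə].
/e/ — between /w/ and /w/, in an unstressed syllable — surfaces as [ə] (rule 4).
/e/ (between /w/ and /b/) occurs in an unstressed syllable → [ə] by rule 4.
/n/ (between /b/ and /i/): rule 2 targets it, but not before a labial or velar stop → unchanged [n].
/i/ (between /n/ and /r/) fails the environment for rule 4, so it stays [i].
/r/ (between /i/ and /u/) occurs between two vowels → [ɾ] by rule 3.
/u/ (between /r/ and /t/): in an unstressed syllable, so rule 4 applies → [ə].
/t/ (word-final): rule 1 targets it, but not immediately before a stressed vowel → unchanged [t].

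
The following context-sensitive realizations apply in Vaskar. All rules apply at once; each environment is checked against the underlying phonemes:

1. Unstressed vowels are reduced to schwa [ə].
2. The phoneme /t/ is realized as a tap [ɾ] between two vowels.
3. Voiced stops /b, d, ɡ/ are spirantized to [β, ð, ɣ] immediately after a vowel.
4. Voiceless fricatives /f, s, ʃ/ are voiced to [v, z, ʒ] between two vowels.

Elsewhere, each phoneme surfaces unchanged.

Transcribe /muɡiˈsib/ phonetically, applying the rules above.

[məɣəˈziβ]

/u/ meets the environment for rule 1 (in an unstressed syllable) → [ə].
/ɡ/ — between /u/ and /i/, immediately after a vowel — surfaces as [ɣ] (rule 3).
/i/ (between /ɡ/ and /s/): in an unstressed syllable, so rule 1 applies → [ə].
Rule 4 applies to /s/ (between /i/ and /i/: between two vowels) → [z].
/i/ (between /s/ and /b/) fails the environment for rule 1, so it stays [i].
/b/ — word-final, immediately after a vowel — surfaces as [β] (rule 3).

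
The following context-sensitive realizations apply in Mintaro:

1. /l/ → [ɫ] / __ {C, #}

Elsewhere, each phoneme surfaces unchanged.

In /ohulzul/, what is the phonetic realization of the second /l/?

[ɫ]

/l/ (word-final) occurs word-finally or immediately before a consonant → [ɫ] by rule 1.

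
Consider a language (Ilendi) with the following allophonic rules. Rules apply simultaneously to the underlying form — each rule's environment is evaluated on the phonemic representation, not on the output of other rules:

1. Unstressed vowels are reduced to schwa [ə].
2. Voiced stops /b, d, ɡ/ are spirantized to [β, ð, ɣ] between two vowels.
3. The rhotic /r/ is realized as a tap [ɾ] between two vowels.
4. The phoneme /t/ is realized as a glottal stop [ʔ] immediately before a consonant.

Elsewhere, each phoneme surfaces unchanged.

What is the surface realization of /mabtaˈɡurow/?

/m/ (word-initial) is unaffected → [m].
/a/ (between /m/ and /b/) occurs in an unstressed syllable → [ə] by rule 1.
/b/ (between /a/ and /t/): rule 2 targets it, but not between two vowels → unchanged [b].
/t/ (between /b/ and /a/): rule 4 targets it, but not immediately before a consonant → unchanged [t].
/a/ meets the environment for rule 1 (in an unstressed syllable) → [ə].
/ɡ/ (between /a/ and /u/) occurs between two vowels → [ɣ] by rule 2.
/u/ (between /ɡ/ and /r/) fails the environment for rule 1, so it stays [u].
Rule 3 applies to /r/ (between /u/ and /o/: between two vowels) → [ɾ].
/o/ — between /r/ and /w/, in an unstressed syllable — surfaces as [ə] (rule 1).
/w/ — not in any rule's target class → [w].

[məbtəˈɣuɾəw]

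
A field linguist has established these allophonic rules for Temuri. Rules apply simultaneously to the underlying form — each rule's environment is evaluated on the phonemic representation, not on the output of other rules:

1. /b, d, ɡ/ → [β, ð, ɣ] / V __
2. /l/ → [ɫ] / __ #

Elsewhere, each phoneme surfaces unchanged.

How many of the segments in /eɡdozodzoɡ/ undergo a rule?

Segments that undergo a rule: /ɡ/ → [ɣ] (rule 1); /d/ → [ð] (rule 1); /ɡ/ → [ɣ] (rule 1).
All other segments surface unchanged.

3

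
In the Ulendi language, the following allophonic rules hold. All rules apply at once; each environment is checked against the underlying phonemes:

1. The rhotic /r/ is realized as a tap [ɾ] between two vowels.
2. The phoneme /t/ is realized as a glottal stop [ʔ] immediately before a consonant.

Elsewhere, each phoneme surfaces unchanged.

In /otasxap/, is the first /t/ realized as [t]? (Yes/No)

/t/ (between /o/ and /a/) fails the environment for rule 2, so it stays [t].
The actual realization is [t], which matches [t].

Yes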